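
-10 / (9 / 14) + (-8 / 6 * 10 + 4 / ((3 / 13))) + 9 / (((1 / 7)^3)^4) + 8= 1121144263249 / 9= 124571584805.44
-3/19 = -0.16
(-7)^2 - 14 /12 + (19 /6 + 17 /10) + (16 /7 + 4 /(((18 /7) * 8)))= 69527 /1260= 55.18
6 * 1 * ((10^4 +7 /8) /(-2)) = -240021 /8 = -30002.62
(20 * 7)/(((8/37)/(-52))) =-33670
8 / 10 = 4 / 5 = 0.80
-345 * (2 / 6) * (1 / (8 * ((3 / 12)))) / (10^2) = -23 / 40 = -0.58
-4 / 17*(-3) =0.71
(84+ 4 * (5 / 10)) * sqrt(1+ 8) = 258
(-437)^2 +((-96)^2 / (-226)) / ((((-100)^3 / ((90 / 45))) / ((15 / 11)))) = 190969.00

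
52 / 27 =1.93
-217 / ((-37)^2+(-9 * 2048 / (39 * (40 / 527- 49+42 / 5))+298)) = -301229201 / 2330240491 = -0.13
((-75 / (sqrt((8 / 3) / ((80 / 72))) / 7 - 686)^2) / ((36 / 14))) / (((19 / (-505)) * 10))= 21651875 / (912 * (12005 - sqrt(15))^2)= 0.00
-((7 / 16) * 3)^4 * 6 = -583443 / 32768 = -17.81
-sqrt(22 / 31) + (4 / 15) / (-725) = -sqrt(682) / 31-4 / 10875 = -0.84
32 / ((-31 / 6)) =-192 / 31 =-6.19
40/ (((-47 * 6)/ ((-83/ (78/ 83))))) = 68890/ 5499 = 12.53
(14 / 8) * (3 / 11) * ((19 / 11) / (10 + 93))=399 / 49852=0.01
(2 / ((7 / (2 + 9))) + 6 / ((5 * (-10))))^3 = 148035889 / 5359375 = 27.62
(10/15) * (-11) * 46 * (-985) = 996820/3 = 332273.33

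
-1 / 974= -0.00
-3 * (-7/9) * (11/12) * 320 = 6160/9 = 684.44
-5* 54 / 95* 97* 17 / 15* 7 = -207774 / 95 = -2187.09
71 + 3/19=1352/19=71.16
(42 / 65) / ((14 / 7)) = 0.32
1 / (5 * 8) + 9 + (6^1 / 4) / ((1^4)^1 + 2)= 381 / 40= 9.52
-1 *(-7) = 7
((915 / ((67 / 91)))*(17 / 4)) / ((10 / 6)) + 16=853591 / 268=3185.04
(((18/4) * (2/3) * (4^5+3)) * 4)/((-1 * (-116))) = 3081/29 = 106.24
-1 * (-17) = 17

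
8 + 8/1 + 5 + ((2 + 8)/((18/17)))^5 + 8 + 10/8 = 75172.13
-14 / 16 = -0.88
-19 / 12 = -1.58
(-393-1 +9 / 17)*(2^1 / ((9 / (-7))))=93646 / 153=612.07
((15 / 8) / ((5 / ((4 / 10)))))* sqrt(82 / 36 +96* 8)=sqrt(27730) / 40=4.16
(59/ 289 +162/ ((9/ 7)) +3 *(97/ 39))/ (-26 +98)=27899/ 15028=1.86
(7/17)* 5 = 35/17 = 2.06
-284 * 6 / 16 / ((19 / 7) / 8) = -5964 / 19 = -313.89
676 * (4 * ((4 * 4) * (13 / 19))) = 562432 / 19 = 29601.68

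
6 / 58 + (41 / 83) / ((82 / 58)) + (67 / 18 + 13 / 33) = 2177525 / 476586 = 4.57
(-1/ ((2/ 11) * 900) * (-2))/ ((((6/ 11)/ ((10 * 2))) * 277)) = 121/ 74790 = 0.00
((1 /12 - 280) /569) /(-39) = 3359 /266292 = 0.01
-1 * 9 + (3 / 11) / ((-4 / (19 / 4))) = -9.32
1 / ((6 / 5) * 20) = 1 / 24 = 0.04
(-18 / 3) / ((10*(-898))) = 3 / 4490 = 0.00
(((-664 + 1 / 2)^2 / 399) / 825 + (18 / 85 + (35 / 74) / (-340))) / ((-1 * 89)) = -2563713337 / 147420365400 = -0.02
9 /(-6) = -3 /2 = -1.50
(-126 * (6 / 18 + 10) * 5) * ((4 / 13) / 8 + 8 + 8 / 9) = -2266565 / 39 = -58117.05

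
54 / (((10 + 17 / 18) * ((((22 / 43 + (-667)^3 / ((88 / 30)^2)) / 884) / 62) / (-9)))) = 0.07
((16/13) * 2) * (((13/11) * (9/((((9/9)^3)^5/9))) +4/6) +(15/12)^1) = 103112/429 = 240.35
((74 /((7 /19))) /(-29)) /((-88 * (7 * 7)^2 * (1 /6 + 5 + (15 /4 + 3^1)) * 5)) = 2109 /3833424595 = 0.00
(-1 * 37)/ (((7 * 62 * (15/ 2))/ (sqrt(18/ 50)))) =-37/ 5425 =-0.01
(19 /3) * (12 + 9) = 133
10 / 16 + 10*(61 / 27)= 5015 / 216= 23.22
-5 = -5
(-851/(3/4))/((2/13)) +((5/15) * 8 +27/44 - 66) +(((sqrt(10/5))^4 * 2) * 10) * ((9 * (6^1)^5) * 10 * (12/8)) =11084483777/132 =83973361.95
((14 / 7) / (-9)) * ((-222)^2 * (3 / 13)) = -32856 / 13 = -2527.38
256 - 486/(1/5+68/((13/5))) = 135646/571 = 237.56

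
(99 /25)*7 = 693 /25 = 27.72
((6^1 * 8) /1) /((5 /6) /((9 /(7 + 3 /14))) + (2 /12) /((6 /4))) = 36288 /589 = 61.61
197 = 197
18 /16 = 9 /8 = 1.12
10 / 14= 5 / 7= 0.71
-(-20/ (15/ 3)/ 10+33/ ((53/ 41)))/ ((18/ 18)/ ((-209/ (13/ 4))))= 5566924/ 3445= 1615.94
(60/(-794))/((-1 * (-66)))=-0.00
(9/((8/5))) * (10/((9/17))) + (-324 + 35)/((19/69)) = -71689/76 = -943.28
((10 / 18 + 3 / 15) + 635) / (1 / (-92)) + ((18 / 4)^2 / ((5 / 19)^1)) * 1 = -10514261 / 180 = -58412.56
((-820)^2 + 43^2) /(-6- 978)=-674249 /984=-685.21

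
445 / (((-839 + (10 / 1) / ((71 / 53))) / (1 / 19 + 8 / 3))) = -4897225 / 3365223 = -1.46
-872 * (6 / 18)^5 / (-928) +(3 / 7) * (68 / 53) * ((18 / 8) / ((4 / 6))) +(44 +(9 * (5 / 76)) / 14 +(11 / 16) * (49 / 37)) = 196660264145 / 4201026768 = 46.81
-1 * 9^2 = -81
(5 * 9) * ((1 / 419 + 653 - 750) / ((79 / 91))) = -166428990 / 33101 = -5027.91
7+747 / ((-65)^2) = 30322 / 4225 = 7.18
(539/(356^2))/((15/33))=5929/633680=0.01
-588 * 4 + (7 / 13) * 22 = -30422 / 13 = -2340.15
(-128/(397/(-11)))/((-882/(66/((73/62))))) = -0.23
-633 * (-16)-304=9824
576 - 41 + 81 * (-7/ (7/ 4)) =211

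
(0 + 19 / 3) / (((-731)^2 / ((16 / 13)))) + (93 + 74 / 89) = 174035526785 / 1854767031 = 93.83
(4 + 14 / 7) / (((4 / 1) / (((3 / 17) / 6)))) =3 / 68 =0.04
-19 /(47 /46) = -874 /47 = -18.60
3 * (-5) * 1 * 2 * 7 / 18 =-35 / 3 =-11.67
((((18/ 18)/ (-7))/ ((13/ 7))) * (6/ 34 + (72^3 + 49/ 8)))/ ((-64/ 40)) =253812925/ 14144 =17944.92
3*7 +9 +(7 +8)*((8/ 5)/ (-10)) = 138/ 5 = 27.60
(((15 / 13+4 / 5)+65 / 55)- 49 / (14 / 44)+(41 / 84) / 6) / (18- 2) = -54336157 / 5765760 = -9.42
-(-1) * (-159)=-159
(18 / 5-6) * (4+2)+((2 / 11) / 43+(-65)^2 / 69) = 7642951 / 163185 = 46.84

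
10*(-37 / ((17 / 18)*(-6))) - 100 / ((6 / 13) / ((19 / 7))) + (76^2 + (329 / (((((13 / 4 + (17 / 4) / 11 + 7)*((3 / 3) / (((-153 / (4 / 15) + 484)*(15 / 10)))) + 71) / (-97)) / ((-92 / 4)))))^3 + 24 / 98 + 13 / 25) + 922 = 1521437348308015207902023005907356 / 1372435941637021168425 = 1108567112060.08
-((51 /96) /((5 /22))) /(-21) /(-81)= -187 /136080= -0.00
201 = 201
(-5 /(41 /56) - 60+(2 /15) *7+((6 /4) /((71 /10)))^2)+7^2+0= -52242656 /3100215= -16.85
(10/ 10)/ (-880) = -1/ 880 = -0.00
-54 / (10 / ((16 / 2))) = -216 / 5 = -43.20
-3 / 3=-1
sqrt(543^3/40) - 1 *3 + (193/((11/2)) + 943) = 10726/11 + 543 *sqrt(5430)/20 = 2975.73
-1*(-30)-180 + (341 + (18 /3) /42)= 1338 /7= 191.14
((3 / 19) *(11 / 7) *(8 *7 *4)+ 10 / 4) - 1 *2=2131 / 38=56.08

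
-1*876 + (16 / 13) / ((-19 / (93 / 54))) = -1947596 / 2223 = -876.11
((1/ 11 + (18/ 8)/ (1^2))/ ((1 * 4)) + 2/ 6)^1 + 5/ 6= 925/ 528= 1.75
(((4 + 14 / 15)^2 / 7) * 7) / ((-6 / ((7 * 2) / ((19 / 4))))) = -153328 / 12825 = -11.96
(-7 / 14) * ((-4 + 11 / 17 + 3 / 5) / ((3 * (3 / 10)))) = 26 / 17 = 1.53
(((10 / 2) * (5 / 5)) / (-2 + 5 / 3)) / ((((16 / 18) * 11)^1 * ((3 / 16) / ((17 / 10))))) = -153 / 11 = -13.91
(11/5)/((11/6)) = 6/5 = 1.20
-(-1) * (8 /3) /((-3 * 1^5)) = -8 /9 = -0.89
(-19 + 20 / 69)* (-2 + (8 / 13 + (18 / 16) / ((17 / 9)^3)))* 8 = 267744363 / 1468987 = 182.26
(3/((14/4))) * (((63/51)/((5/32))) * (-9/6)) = -864/85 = -10.16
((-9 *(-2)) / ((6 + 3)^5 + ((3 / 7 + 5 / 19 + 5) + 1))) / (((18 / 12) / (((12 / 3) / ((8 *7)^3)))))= 57 / 12315710176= 0.00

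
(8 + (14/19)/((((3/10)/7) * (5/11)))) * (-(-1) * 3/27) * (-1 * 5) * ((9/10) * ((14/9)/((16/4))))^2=-31997/10260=-3.12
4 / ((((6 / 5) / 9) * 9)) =10 / 3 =3.33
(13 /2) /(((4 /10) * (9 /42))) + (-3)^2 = 509 /6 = 84.83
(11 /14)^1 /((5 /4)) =22 /35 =0.63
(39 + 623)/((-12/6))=-331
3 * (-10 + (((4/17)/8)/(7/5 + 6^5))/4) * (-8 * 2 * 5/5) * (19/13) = 6029039910/8594027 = 701.54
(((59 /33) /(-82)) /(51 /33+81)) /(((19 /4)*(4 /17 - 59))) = 1003 /1059937002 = 0.00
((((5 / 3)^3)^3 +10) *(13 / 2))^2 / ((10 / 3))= 156233959768445 / 1033121304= 151225.18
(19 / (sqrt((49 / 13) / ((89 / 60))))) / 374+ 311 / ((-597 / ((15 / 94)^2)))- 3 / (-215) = 260217 / 378048260+ 19* sqrt(17355) / 78540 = 0.03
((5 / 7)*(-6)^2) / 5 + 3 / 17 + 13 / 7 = 122 / 17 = 7.18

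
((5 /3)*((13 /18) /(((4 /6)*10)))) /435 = 13 /31320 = 0.00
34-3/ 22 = 745/ 22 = 33.86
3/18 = 1/6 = 0.17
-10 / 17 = -0.59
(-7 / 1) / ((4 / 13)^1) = -91 / 4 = -22.75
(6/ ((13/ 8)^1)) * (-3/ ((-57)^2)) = -16/ 4693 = -0.00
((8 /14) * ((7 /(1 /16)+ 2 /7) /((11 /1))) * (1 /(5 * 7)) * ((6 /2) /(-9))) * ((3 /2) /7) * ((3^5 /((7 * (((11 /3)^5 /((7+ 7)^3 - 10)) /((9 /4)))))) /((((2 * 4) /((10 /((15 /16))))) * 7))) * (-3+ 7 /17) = 3045403518624 /1610536573415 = 1.89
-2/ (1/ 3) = -6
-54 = -54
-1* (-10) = 10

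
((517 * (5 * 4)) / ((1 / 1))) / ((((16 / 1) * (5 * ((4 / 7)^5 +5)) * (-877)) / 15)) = -43446095 / 99462324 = -0.44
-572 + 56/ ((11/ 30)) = -4612/ 11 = -419.27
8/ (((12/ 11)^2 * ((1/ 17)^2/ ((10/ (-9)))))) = -174845/ 81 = -2158.58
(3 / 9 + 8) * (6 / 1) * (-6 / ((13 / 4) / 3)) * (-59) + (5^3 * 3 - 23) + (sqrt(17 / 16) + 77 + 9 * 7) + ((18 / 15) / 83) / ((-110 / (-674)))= sqrt(17) / 4 + 4994044986 / 296725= 16831.58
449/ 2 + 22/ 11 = 453/ 2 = 226.50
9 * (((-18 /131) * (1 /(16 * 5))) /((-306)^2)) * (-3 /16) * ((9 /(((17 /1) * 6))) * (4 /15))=0.00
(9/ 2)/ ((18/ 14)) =7/ 2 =3.50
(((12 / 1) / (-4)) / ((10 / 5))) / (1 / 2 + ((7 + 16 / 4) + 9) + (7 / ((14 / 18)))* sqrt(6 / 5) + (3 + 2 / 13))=-13325 / 173621 + 1014* sqrt(30) / 173621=-0.04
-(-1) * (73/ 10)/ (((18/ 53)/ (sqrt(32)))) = 3869 * sqrt(2)/ 45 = 121.59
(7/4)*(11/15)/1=77/60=1.28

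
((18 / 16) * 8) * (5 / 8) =45 / 8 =5.62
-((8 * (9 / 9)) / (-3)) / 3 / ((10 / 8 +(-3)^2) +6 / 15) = 160 / 1917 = 0.08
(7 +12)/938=19/938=0.02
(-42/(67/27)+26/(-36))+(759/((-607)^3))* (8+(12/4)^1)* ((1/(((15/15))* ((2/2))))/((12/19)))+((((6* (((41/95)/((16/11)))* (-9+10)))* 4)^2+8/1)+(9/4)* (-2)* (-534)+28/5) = 2981513049305499394/1217112144646725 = 2449.66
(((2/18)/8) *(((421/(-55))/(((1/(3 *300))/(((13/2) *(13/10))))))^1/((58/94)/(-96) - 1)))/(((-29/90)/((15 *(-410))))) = 22210867926000/1448579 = 15332866.16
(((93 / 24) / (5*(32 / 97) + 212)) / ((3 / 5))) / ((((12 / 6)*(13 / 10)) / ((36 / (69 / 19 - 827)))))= -1428325 / 2809787552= -0.00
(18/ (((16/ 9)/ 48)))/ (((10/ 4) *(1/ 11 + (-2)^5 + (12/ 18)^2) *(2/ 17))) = -52.52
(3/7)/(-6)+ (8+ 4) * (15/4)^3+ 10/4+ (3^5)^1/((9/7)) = 92315/112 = 824.24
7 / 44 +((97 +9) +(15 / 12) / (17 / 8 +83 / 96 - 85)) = 36769503 / 346412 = 106.14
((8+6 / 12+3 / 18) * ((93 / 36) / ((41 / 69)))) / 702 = 713 / 13284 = 0.05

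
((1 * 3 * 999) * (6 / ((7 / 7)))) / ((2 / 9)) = 80919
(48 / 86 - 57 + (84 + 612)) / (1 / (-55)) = -1512555 / 43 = -35175.70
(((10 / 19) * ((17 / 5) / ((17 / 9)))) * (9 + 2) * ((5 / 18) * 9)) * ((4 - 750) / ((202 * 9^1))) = -20515 / 1919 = -10.69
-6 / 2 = -3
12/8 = 3/2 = 1.50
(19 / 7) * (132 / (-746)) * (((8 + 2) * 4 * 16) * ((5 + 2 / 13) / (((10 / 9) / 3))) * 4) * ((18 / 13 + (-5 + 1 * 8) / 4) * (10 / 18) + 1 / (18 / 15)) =-2177746560 / 63037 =-34547.12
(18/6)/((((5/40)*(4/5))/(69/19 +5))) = 4920/19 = 258.95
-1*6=-6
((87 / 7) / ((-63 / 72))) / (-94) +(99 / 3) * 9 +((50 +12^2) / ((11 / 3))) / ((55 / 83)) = 525273813 / 1393315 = 377.00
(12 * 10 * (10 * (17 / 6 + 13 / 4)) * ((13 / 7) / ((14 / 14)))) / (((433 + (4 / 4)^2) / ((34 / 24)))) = 403325 / 9114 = 44.25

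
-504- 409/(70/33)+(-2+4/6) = -146611/210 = -698.15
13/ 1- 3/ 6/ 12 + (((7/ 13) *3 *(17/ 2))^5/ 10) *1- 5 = 48814.08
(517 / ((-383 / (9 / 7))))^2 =21650409 / 7187761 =3.01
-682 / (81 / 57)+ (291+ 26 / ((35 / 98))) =-15677 / 135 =-116.13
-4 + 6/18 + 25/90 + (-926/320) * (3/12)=-23687/5760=-4.11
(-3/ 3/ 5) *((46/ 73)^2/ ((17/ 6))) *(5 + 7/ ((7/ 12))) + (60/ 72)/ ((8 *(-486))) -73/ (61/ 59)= -2695196266213/ 37916048160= -71.08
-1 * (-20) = 20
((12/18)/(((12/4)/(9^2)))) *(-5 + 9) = 72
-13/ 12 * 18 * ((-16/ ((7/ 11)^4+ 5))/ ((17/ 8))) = 6090656/ 214217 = 28.43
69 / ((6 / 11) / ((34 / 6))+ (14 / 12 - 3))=-77418 / 1949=-39.72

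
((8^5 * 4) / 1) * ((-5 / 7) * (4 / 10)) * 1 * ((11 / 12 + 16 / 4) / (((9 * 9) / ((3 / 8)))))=-483328 / 567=-852.43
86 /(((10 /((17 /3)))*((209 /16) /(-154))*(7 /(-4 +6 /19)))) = 327488 /1083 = 302.39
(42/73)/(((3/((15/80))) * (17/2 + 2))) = 1/292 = 0.00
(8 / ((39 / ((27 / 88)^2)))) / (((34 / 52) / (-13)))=-0.38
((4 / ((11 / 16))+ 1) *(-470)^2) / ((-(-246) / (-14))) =-85715.08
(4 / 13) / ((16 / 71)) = 71 / 52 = 1.37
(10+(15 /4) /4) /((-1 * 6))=-175 /96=-1.82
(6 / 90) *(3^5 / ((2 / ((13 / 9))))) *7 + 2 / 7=82.19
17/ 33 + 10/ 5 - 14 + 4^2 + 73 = 2558/ 33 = 77.52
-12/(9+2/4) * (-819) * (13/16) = 31941/38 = 840.55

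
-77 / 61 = -1.26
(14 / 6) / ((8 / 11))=77 / 24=3.21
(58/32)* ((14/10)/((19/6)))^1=609/760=0.80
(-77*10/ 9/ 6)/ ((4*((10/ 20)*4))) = -385/ 216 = -1.78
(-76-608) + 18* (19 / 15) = -3306 / 5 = -661.20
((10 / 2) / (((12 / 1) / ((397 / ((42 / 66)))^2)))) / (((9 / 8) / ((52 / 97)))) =9916758280 / 128331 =77274.85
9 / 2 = 4.50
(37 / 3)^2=1369 / 9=152.11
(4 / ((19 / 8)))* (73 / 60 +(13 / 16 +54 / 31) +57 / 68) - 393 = -57860657 / 150195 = -385.24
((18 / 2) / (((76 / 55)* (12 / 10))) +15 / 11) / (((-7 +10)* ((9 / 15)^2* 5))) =18925 / 15048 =1.26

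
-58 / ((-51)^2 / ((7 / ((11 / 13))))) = -5278 / 28611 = -0.18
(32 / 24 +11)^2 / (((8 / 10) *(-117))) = -6845 / 4212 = -1.63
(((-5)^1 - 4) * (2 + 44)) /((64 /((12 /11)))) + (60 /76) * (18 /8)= -8829 /1672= -5.28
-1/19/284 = -0.00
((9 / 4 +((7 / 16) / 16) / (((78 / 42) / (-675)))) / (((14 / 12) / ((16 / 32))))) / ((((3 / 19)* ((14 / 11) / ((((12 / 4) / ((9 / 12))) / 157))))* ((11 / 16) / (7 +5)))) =-1458459 / 200018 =-7.29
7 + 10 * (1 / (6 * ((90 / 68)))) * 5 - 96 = -2233 / 27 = -82.70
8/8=1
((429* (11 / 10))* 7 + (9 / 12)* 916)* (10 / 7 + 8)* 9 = 11851191 / 35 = 338605.46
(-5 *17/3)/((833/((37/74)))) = -5/294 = -0.02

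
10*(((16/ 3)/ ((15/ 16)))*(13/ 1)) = 6656/ 9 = 739.56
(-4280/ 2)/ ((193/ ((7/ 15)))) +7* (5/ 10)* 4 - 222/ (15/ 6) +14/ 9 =-681068/ 8685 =-78.42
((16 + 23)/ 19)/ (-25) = -39/ 475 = -0.08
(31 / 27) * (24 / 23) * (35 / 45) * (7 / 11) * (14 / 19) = 170128 / 389367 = 0.44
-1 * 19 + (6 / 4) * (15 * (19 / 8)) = 34.44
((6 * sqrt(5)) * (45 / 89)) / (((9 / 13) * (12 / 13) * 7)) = 845 * sqrt(5) / 1246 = 1.52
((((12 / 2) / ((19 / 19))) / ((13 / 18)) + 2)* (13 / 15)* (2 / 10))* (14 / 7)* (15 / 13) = 268 / 65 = 4.12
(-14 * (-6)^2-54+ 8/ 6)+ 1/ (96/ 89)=-53351/ 96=-555.74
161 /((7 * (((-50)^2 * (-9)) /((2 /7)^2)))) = -23 /275625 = -0.00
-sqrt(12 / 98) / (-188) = sqrt(6) / 1316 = 0.00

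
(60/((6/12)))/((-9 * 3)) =-40/9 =-4.44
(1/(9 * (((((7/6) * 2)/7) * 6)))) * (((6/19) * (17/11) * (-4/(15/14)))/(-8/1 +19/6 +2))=112/3135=0.04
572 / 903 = 0.63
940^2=883600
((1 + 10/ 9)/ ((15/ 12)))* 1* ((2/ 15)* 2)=304/ 675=0.45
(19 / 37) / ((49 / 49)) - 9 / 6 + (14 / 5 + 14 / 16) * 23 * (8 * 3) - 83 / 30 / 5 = 5625092 / 2775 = 2027.06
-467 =-467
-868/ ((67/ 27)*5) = -23436/ 335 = -69.96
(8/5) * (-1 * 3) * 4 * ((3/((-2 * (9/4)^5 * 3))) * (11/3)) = 180224/295245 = 0.61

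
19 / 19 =1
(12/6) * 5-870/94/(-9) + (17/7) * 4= 20473/987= 20.74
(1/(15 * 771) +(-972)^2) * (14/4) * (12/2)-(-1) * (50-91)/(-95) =1453214817424/73245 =19840464.43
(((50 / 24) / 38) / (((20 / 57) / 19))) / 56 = 95 / 1792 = 0.05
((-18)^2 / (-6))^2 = 2916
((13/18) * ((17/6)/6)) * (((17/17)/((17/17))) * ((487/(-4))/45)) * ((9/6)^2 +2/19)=-19265233/8864640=-2.17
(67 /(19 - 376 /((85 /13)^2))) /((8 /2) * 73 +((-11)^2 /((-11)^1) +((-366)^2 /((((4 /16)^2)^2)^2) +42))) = 484075 /647280079627209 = 0.00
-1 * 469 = -469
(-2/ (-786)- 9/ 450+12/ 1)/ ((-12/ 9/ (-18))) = 2119113/ 13100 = 161.76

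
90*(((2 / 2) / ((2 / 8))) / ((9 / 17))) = 680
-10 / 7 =-1.43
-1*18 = -18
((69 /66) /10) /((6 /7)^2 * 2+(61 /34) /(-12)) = 114954 /1451285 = 0.08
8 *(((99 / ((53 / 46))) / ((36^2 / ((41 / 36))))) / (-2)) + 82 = 2805835 / 34344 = 81.70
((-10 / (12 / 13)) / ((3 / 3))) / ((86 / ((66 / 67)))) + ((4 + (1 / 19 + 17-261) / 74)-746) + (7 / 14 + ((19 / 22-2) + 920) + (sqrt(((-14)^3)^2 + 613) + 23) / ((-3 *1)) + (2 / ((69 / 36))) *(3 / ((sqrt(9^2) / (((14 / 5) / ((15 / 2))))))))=6395135346152 / 38430883425-sqrt(7530149) / 3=-748.30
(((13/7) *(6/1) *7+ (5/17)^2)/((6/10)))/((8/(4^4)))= 3610720/867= 4164.61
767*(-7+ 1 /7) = -36816 /7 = -5259.43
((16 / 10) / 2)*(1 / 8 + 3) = 5 / 2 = 2.50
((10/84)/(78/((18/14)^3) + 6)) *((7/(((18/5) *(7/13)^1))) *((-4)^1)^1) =-2925/72632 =-0.04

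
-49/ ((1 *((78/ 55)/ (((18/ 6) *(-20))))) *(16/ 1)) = 13475/ 104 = 129.57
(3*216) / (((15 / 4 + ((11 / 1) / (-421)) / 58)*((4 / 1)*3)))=2637144 / 183113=14.40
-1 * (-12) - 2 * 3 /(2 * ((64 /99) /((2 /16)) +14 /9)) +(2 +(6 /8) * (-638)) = -17203 /37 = -464.95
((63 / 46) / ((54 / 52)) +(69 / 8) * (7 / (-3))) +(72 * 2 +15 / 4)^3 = 14243246851 / 4416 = 3225372.93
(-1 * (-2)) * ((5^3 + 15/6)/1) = 255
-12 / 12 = -1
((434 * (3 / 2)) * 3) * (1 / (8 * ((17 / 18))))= 17577 / 68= 258.49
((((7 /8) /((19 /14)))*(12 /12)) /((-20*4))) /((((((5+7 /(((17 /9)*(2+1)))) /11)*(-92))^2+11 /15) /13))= -66825759 /1735119178304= -0.00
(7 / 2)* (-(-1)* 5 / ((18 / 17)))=595 / 36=16.53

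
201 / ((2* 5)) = 201 / 10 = 20.10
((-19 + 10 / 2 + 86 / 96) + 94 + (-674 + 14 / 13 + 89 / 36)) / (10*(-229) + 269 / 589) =650048083 / 2524468752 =0.26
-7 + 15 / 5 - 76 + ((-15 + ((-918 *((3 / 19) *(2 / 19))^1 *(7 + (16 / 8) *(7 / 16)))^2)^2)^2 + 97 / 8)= 43440846017252723.81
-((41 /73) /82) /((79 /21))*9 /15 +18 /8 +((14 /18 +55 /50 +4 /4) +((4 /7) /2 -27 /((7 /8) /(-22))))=4972189889 /7266420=684.27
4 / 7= 0.57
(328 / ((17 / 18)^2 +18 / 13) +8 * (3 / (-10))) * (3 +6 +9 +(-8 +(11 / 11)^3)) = 74718732 / 47945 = 1558.43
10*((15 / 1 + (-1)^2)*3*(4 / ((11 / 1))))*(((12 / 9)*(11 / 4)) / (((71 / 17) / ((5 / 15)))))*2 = 21760 / 213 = 102.16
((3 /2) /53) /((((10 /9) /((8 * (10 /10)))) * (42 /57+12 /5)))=513 /7897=0.06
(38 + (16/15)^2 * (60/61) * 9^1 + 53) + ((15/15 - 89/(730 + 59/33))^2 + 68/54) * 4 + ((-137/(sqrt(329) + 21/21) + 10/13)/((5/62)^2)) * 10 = 120755038891583504/62431714088055 - 131657 * sqrt(329)/205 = -9714.79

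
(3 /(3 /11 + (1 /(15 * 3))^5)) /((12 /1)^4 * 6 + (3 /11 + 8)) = 66983709375 /757672680833462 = 0.00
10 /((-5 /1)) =-2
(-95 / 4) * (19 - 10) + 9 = -819 / 4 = -204.75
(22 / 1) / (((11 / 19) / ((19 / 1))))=722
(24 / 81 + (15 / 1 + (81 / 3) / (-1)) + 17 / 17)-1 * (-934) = 24929 / 27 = 923.30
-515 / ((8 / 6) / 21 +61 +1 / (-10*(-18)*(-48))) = -31147200 / 3693113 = -8.43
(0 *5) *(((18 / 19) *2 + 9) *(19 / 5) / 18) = 0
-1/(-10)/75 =1/750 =0.00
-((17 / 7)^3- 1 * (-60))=-25493 / 343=-74.32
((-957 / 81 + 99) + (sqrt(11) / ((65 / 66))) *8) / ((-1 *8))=-14.27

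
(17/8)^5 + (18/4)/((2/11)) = 2230865/32768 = 68.08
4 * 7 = 28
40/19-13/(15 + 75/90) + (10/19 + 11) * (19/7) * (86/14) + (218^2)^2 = 2258530769.47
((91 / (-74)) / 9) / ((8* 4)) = -91 / 21312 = -0.00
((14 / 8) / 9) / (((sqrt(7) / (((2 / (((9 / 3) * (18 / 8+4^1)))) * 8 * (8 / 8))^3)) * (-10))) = -32768 * sqrt(7) / 18984375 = -0.00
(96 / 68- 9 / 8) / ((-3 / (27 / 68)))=-351 / 9248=-0.04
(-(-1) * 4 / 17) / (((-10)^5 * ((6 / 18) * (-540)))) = 1 / 76500000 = 0.00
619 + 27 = 646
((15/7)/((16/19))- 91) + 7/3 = -28937/336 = -86.12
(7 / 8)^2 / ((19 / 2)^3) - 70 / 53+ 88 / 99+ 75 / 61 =1274950001 / 1596610584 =0.80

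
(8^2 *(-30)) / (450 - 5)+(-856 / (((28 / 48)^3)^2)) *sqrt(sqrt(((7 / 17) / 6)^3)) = -426000384 *102^(1 / 4) *7^(3 / 4) / 2000033 - 384 / 89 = -2917.35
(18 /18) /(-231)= -1 /231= -0.00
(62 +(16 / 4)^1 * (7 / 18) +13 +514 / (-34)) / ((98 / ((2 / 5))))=1880 / 7497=0.25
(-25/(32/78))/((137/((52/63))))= -4225/11508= -0.37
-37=-37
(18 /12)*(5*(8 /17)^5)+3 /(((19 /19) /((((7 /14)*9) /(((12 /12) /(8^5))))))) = 442368.17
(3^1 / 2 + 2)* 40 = 140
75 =75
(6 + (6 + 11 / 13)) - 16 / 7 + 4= 1325 / 91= 14.56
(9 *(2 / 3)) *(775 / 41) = 4650 / 41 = 113.41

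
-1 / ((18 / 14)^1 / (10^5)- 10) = 700000 / 6999991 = 0.10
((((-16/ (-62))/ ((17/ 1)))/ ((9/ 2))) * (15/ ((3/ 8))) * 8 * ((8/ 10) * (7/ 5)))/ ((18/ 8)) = 114688/ 213435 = 0.54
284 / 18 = 142 / 9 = 15.78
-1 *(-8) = 8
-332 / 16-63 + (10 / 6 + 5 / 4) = -485 / 6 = -80.83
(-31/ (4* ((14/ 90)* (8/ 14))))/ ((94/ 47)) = -1395/ 32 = -43.59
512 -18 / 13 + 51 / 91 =46517 / 91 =511.18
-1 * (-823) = 823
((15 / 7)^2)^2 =50625 / 2401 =21.08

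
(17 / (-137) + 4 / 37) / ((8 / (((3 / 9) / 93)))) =-9 / 1257112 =-0.00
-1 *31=-31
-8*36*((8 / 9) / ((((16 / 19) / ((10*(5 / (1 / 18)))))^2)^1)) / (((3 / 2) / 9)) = -1754460000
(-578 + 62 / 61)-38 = -614.98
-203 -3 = -206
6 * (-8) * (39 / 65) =-144 / 5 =-28.80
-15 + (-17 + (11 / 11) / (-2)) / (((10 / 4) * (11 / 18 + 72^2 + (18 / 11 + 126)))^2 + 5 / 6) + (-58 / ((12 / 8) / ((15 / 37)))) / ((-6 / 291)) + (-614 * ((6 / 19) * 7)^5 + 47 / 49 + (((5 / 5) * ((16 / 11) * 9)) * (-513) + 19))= -10477832898697295130571704331 / 273158977520586584758177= -38358.00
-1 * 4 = -4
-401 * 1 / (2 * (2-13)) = 401 / 22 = 18.23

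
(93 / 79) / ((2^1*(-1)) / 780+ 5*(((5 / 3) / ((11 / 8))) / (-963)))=-384208110 / 2890847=-132.91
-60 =-60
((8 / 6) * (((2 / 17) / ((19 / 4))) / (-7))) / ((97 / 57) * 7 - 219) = 8 / 351169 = 0.00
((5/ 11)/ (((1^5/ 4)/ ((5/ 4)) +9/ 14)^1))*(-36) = -12600/ 649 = -19.41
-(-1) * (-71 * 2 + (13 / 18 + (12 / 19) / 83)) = -4010095 / 28386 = -141.27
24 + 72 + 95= 191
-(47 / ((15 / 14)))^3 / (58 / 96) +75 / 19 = -86604207973 / 619875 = -139712.37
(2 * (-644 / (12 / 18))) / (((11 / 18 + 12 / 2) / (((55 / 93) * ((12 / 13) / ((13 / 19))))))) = -20766240 / 89063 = -233.16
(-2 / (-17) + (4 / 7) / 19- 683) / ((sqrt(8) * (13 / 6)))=-4631787 * sqrt(2) / 58786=-111.43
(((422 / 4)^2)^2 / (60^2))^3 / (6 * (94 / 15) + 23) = 672433573840.57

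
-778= -778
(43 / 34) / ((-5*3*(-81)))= 0.00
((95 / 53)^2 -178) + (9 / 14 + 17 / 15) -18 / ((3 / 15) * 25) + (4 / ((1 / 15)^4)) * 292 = 34880091518983 / 589890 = 59129823.39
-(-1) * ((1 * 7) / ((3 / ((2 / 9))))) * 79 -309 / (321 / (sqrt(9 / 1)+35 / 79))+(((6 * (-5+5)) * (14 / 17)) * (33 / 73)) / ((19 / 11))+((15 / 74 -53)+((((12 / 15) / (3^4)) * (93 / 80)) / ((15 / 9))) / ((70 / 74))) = -2237586378149 / 147779572500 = -15.14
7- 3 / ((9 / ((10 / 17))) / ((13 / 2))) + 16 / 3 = 188 / 17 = 11.06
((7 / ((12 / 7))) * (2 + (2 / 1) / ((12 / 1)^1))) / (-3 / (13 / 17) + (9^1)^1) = 8281 / 4752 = 1.74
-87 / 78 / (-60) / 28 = 29 / 43680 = 0.00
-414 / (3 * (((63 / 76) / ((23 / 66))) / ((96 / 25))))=-1286528 / 5775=-222.78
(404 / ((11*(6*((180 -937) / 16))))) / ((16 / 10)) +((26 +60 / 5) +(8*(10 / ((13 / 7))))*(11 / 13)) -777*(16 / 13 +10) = -36526660264 / 4221789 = -8651.94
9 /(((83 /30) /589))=159030 /83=1916.02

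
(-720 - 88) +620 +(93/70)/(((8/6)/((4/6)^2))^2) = -39449/210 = -187.85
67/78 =0.86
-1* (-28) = 28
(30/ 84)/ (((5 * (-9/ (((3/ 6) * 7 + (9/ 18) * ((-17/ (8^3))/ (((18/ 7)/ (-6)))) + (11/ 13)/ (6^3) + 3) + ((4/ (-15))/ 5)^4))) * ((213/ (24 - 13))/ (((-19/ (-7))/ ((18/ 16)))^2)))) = -10943160380706587/ 701034894787500000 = -0.02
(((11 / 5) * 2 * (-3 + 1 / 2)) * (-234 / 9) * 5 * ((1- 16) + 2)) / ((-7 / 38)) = 706420 / 7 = 100917.14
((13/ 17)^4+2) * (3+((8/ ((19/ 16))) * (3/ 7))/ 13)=1089704313/ 144407809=7.55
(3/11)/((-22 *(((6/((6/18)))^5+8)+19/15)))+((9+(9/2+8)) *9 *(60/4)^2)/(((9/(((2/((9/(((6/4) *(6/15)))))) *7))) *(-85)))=-6193826427399/116605813126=-53.12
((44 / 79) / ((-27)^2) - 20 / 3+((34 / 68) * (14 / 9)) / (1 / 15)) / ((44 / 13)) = 3743987 / 2534004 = 1.48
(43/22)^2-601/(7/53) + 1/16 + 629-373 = -4290.55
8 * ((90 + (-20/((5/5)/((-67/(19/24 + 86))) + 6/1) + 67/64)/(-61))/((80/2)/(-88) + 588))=5851097527/4771917272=1.23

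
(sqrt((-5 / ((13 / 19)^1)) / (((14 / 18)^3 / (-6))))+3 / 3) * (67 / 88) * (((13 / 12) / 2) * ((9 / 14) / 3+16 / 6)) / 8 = 9581 / 64512+2211 * sqrt(51870) / 351232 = 1.58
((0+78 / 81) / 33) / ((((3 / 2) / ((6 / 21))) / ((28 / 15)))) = 416 / 40095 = 0.01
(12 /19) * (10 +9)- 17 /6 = 55 /6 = 9.17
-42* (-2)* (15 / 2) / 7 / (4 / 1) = 22.50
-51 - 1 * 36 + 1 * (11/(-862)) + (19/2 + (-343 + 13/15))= -419.65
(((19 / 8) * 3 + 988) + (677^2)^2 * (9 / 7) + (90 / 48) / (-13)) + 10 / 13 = 7562357028557 / 28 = 270084179591.32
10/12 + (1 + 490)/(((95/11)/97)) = 3143857/570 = 5515.54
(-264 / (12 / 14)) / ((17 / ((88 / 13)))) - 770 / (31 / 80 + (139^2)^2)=-47613889863232 / 388233083043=-122.64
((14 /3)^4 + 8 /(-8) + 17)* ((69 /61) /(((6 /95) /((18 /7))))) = 86770720 /3843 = 22578.90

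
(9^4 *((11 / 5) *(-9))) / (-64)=649539 / 320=2029.81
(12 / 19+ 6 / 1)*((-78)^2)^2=4663897056 / 19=245468266.11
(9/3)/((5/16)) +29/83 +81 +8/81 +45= 4573259/33615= 136.05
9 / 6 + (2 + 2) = 11 / 2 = 5.50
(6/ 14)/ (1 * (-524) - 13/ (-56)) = -8/ 9777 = -0.00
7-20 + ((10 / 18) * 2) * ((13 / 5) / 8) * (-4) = -130 / 9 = -14.44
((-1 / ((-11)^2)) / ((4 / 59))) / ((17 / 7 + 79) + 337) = -413 / 1417636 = -0.00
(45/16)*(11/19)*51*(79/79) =25245/304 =83.04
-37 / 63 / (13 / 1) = -37 / 819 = -0.05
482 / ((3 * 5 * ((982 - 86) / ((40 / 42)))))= 241 / 7056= 0.03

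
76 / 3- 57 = -95 / 3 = -31.67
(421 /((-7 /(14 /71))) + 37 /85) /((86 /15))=-206829 /103802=-1.99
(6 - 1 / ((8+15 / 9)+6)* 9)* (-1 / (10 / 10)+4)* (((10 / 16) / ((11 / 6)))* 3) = 34425 / 2068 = 16.65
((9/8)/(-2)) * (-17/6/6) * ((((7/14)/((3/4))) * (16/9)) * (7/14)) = 17/108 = 0.16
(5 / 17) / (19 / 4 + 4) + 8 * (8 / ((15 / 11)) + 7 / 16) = 180167 / 3570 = 50.47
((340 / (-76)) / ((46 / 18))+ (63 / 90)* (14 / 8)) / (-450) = 9187 / 7866000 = 0.00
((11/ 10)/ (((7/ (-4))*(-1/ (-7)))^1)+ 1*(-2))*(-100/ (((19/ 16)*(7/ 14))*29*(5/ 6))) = 24576/ 551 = 44.60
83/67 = 1.24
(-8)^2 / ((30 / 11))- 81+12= -683 / 15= -45.53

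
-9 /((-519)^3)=1 /15533151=0.00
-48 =-48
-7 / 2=-3.50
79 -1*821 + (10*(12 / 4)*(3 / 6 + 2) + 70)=-597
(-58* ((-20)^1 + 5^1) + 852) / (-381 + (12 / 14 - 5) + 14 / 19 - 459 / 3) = -76342 / 23825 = -3.20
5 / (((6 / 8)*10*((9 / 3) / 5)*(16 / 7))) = 0.49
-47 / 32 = -1.47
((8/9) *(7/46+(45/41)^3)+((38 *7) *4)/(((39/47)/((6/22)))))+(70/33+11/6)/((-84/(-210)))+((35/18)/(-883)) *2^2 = 2600511382543355/7205741000172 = 360.89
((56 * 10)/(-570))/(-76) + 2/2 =1097/1083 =1.01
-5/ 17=-0.29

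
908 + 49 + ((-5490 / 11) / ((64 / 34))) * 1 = 121767 / 176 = 691.86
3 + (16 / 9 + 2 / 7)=319 / 63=5.06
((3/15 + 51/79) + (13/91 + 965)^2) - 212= 18025109826/19355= 931289.58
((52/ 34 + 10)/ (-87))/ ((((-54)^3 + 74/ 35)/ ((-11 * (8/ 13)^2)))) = -2414720/ 688760726433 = -0.00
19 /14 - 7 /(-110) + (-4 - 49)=-19858 /385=-51.58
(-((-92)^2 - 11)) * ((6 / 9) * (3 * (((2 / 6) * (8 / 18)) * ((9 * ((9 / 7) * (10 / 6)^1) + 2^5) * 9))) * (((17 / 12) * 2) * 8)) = -26203763.30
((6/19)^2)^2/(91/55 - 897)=-17820/1604381831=-0.00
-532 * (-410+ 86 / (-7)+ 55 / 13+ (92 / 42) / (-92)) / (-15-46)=-8674298 / 2379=-3646.20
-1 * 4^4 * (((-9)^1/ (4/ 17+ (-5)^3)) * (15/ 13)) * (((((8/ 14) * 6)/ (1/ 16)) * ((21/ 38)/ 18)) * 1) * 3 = -18800640/ 174629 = -107.66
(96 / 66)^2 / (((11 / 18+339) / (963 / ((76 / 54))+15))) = 61219584 / 14053787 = 4.36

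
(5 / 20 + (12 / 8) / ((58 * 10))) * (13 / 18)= 3809 / 20880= 0.18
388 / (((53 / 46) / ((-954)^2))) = 306485856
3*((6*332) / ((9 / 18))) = 11952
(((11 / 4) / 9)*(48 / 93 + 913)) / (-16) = -311509 / 17856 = -17.45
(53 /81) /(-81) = -53 /6561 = -0.01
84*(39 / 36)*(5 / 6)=455 / 6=75.83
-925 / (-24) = 925 / 24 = 38.54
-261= -261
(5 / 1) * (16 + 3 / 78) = 2085 / 26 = 80.19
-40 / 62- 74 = -2314 / 31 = -74.65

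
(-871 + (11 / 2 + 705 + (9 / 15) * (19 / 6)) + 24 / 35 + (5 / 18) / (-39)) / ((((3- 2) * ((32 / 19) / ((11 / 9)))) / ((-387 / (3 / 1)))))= 34870719323 / 2358720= 14783.75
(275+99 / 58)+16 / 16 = 16107 / 58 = 277.71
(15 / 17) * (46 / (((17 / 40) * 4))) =6900 / 289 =23.88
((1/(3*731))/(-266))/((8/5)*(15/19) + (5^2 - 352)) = 1/190014678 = 0.00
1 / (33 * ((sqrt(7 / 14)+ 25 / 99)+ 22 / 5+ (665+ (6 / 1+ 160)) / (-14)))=-79611630 / 143695072159 - 727650 * sqrt(2) / 143695072159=-0.00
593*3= 1779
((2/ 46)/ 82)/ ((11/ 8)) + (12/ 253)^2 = 6916/ 2624369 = 0.00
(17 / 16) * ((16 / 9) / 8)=17 / 72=0.24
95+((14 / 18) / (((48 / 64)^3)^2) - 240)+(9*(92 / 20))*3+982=31675526 / 32805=965.57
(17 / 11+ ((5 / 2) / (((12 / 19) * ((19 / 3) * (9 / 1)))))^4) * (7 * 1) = 3198036989 / 295612416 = 10.82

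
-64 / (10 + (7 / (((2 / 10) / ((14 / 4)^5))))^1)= -2048 / 588565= -0.00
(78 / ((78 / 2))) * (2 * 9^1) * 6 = 216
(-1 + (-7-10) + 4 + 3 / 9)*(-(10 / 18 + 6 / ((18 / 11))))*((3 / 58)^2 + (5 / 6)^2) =8220787 / 204363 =40.23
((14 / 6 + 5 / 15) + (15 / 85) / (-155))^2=443987041 / 62489025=7.11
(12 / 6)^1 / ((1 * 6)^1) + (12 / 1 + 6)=55 / 3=18.33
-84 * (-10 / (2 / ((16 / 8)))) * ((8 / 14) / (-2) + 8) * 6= 38880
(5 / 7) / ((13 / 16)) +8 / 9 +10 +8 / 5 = 13.37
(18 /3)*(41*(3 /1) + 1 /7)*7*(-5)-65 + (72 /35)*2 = -907231 /35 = -25920.89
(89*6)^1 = 534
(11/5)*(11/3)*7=847/15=56.47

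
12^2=144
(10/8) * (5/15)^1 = 5/12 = 0.42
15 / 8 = 1.88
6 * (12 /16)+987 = 1983 /2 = 991.50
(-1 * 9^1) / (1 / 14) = -126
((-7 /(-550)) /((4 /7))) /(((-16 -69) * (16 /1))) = -49 /2992000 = -0.00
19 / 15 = 1.27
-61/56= -1.09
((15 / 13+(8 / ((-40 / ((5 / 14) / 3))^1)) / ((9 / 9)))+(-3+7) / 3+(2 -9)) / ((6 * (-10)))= 2477 / 32760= 0.08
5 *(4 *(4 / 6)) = 40 / 3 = 13.33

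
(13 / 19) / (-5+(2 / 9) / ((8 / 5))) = -468 / 3325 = -0.14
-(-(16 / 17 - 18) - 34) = 288 / 17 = 16.94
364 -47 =317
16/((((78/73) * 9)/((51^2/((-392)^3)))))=-21097/293651904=-0.00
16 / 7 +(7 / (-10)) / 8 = 1231 / 560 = 2.20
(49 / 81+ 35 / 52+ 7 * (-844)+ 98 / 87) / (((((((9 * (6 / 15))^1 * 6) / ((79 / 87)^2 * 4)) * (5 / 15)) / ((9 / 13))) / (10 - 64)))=22509935355425 / 222574014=101134.61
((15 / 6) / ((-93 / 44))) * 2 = -220 / 93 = -2.37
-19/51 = -0.37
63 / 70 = 9 / 10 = 0.90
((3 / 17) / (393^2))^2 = 1 / 765994294521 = 0.00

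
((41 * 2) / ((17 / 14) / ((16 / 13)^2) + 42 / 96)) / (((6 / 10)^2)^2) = 183680000 / 359721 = 510.62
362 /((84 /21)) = 181 /2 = 90.50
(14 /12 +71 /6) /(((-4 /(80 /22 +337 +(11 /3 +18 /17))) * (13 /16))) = -774992 /561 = -1381.45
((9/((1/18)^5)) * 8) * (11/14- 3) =-2108757888/7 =-301251126.86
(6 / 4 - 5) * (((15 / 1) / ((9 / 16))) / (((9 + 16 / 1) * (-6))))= 28 / 45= 0.62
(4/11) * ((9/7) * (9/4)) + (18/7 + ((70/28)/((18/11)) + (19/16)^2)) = 1164029/177408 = 6.56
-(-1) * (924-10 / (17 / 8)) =15628 / 17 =919.29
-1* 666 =-666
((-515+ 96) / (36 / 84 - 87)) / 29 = 2933 / 17574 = 0.17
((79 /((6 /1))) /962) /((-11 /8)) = -158 /15873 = -0.01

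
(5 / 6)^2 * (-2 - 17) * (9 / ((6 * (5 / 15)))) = -475 / 8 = -59.38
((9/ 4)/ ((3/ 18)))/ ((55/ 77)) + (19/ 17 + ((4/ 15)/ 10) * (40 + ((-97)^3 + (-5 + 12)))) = -62007523/ 2550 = -24316.68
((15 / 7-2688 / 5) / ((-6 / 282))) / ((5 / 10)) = 1761654 / 35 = 50332.97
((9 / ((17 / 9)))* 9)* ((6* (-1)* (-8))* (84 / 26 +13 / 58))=45577080 / 6409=7111.42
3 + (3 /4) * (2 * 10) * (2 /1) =33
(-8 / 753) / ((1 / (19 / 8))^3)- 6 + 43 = 1776245 / 48192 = 36.86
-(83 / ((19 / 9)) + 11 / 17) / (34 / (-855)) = 290430 / 289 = 1004.95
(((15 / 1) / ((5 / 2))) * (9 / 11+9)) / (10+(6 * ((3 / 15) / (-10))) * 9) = 16200 / 2453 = 6.60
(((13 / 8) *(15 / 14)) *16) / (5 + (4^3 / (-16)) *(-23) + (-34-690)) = -65 / 1463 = -0.04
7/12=0.58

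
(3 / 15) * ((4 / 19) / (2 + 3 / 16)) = 64 / 3325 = 0.02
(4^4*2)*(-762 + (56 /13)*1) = -5043200 /13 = -387938.46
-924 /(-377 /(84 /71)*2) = 38808 /26767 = 1.45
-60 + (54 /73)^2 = -316824 /5329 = -59.45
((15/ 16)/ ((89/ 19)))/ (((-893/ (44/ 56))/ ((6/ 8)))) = -495/ 3747968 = -0.00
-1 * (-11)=11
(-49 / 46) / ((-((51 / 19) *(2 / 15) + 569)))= 665 / 355442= 0.00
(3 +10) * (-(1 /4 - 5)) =247 /4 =61.75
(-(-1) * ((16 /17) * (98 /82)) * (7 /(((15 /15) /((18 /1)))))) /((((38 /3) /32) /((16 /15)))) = 25288704 /66215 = 381.92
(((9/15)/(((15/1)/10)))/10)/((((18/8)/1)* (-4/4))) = -4/225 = -0.02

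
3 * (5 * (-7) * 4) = -420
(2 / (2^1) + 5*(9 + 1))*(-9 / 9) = -51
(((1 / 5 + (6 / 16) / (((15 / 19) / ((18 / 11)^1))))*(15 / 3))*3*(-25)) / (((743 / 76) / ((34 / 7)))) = -10416750 / 57211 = -182.08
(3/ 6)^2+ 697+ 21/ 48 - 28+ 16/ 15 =670.75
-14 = -14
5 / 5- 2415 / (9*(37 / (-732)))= 196457 / 37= 5309.65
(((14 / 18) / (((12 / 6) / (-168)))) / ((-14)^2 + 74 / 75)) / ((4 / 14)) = -1.16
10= 10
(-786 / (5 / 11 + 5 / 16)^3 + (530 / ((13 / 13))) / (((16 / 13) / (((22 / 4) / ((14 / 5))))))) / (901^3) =-164560645513 / 134370038635308000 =-0.00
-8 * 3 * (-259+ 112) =3528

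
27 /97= 0.28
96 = 96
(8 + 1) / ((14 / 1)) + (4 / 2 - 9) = -89 / 14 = -6.36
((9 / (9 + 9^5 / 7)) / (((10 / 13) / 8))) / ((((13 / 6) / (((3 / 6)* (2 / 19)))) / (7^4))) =50421 / 77995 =0.65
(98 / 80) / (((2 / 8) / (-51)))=-2499 / 10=-249.90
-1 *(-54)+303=357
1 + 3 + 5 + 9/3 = 12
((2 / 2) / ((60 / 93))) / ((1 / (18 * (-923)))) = -257517 / 10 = -25751.70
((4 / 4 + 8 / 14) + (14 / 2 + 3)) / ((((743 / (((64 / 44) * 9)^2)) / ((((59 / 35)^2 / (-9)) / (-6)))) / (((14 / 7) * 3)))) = 649638144 / 770918225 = 0.84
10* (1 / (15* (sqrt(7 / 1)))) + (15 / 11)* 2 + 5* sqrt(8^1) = 2* sqrt(7) / 21 + 30 / 11 + 10* sqrt(2) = 17.12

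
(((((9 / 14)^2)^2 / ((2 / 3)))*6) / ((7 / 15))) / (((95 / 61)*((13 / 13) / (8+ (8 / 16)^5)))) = 2777133519 / 163498496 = 16.99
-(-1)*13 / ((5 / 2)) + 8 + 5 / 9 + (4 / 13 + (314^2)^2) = 9721171230.06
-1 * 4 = -4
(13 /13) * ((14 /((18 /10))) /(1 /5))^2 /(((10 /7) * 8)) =42875 /324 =132.33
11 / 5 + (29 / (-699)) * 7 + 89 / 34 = 537971 / 118830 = 4.53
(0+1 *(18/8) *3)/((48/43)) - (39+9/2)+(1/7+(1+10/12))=-47681/1344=-35.48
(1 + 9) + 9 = 19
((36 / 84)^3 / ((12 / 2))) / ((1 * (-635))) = -9 / 435610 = -0.00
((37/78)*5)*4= 370/39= 9.49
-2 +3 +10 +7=18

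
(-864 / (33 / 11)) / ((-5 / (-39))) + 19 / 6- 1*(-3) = -67207 / 30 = -2240.23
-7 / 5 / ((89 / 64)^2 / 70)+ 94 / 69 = -26952578 / 546549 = -49.31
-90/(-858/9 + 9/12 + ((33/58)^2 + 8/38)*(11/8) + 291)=-27611712/60485375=-0.46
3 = 3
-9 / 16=-0.56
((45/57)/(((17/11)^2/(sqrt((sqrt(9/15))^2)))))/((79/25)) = 9075 * sqrt(15)/433789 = 0.08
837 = 837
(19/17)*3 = 57/17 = 3.35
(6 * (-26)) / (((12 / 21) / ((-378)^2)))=-39007332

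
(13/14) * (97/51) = 1261/714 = 1.77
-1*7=-7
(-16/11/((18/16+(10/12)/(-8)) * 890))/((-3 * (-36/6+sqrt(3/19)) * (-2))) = 64 * sqrt(57)/163341255+2432/54447085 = 0.00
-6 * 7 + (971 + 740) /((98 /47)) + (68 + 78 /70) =415371 /490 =847.70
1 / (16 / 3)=3 / 16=0.19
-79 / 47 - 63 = -3040 / 47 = -64.68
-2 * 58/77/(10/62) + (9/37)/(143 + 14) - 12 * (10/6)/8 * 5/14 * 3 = -107504921/8945860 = -12.02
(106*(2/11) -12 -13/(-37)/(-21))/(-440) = -62017/3760680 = -0.02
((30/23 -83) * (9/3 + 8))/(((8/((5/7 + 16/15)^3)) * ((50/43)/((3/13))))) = -5811827832701/46150650000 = -125.93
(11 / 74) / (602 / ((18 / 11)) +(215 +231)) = 99 / 542050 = 0.00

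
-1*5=-5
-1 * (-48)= 48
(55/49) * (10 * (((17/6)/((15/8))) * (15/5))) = 7480/147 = 50.88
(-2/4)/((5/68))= -34/5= -6.80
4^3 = 64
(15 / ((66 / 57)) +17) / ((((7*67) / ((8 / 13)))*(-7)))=-0.01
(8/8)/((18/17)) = 0.94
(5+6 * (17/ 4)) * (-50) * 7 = -10675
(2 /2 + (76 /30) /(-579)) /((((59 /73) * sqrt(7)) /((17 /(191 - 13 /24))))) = 85847416 * sqrt(7) /5465247585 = 0.04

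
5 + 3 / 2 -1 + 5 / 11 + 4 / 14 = 961 / 154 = 6.24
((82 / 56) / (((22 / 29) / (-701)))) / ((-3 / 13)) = 5863.29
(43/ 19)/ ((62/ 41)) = 1763/ 1178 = 1.50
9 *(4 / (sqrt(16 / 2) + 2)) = -18 + 18 *sqrt(2) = 7.46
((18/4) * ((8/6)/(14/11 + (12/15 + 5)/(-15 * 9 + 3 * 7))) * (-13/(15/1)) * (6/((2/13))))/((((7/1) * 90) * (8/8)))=-70642/268135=-0.26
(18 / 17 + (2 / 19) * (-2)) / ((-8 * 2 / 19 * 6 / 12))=-137 / 68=-2.01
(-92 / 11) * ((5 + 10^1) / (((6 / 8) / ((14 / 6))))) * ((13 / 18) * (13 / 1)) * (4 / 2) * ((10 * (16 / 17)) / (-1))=348275200 / 5049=68979.05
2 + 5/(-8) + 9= 83/8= 10.38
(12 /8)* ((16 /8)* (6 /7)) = 18 /7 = 2.57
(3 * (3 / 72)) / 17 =0.01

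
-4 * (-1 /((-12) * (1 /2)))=-2 /3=-0.67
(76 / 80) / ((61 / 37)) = 703 / 1220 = 0.58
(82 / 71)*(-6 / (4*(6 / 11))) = -451 / 142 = -3.18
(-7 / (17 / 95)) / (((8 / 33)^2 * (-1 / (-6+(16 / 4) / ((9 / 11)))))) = -402325 / 544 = -739.57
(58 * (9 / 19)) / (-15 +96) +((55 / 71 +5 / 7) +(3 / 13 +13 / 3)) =7062320 / 1104831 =6.39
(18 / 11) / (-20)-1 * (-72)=7911 / 110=71.92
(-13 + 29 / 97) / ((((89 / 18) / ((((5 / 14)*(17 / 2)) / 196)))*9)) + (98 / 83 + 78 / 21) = 171710554 / 35110411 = 4.89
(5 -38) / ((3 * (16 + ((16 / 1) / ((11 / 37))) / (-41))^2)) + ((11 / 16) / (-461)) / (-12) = -1028932663 / 20227470336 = -0.05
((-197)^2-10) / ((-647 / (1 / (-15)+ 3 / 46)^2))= -4311 / 34226300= -0.00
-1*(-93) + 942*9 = 8571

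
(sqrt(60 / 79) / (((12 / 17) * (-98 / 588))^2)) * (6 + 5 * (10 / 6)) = 12427 * sqrt(1185) / 474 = 902.50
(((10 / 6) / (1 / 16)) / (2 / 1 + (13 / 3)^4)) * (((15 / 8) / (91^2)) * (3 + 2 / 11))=20250 / 373772399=0.00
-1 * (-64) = 64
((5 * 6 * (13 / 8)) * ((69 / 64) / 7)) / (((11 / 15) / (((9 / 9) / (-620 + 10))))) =-40365 / 2404864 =-0.02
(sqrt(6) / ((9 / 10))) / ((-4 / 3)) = -5 * sqrt(6) / 6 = -2.04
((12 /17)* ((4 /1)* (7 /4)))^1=84 /17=4.94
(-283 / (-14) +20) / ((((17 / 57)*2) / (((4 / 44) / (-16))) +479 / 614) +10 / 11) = -0.39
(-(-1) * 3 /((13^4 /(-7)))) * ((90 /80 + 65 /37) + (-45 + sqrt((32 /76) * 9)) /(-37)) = -25473 /8454056 + 126 * sqrt(38) /20078383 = -0.00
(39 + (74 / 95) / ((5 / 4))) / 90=18821 / 42750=0.44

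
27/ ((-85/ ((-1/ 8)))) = 27/ 680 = 0.04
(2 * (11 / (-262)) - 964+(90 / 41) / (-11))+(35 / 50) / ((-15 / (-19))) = -8537767477 / 8862150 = -963.40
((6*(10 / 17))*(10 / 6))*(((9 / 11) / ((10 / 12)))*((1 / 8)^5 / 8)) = 135 / 6127616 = 0.00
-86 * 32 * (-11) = 30272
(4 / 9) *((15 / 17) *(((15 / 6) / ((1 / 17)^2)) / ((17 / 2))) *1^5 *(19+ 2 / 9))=17300 / 27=640.74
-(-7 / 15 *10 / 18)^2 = -49 / 729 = -0.07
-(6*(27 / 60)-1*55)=523 / 10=52.30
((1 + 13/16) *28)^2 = 41209/16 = 2575.56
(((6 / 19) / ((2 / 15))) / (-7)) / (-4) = 45 / 532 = 0.08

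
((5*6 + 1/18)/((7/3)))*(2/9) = 541/189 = 2.86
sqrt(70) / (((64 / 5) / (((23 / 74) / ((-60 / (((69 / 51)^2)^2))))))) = -6436343* sqrt(70) / 4746665472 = -0.01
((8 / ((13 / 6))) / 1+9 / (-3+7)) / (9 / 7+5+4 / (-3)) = 6489 / 5408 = 1.20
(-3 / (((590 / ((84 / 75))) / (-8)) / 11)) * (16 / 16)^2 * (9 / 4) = 1.13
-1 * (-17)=17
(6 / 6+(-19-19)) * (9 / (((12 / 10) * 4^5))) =-555 / 2048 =-0.27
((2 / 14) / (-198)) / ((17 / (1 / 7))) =-1 / 164934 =-0.00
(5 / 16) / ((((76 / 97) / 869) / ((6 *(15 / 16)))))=18965925 / 9728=1949.62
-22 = -22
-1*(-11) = 11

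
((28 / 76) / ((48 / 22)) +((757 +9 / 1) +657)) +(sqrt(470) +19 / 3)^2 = 38* sqrt(470) / 3 +2644727 / 1368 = 2207.89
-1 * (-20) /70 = 2 /7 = 0.29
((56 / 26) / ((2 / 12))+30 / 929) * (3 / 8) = 234693 / 48308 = 4.86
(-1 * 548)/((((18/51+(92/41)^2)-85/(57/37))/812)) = 724816511664/81098147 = 8937.52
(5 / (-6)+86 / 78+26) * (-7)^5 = -11479181 / 26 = -441506.96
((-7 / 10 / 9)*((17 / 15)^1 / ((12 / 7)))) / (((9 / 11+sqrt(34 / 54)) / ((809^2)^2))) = -11774786133254529 / 26000+43174215821933273*sqrt(51) / 702000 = -13666172859.08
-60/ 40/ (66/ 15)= -15/ 44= -0.34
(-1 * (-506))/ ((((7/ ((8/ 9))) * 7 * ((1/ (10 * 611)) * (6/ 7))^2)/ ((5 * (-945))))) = -6611514910000/ 3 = -2203838303333.33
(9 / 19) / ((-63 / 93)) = -93 / 133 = -0.70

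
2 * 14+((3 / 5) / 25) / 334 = 28.00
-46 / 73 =-0.63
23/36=0.64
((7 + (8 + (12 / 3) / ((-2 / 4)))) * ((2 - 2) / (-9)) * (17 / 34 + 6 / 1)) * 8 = 0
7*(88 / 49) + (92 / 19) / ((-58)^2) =1406313 / 111853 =12.57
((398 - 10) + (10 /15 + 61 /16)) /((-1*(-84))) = 18839 /4032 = 4.67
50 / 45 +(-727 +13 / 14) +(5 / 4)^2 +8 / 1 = -721121 / 1008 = -715.40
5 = 5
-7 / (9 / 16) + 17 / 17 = -103 / 9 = -11.44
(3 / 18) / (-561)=-1 / 3366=-0.00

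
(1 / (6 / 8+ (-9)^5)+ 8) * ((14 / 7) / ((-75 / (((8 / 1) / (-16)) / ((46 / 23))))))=188954 / 3542895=0.05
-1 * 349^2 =-121801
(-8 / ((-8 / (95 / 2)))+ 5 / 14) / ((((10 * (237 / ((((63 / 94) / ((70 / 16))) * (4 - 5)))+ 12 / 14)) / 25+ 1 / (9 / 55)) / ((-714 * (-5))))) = -107635500 / 385799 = -278.99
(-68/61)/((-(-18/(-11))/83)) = 31042/549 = 56.54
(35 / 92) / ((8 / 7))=245 / 736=0.33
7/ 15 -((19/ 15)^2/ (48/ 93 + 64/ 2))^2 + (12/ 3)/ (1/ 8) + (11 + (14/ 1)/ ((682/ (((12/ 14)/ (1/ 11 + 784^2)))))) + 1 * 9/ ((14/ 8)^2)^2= 7822823174604327624779/ 176095190353047840000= 44.42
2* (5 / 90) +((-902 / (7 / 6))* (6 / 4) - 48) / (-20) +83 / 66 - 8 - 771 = -2485256 / 3465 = -717.25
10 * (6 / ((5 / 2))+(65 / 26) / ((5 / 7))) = 59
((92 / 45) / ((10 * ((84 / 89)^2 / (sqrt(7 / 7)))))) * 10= 182183 / 79380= 2.30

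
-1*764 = -764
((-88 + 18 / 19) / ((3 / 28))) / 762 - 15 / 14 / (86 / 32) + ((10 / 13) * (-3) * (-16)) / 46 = -1294386724 / 1954508283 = -0.66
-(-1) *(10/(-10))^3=-1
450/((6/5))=375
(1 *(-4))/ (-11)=4/ 11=0.36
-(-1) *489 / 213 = 163 / 71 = 2.30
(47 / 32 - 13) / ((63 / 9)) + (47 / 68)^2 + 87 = 5556317 / 64736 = 85.83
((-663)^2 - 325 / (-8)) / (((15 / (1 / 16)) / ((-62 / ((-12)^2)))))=-109023187 / 138240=-788.65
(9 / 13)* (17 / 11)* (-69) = -10557 / 143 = -73.83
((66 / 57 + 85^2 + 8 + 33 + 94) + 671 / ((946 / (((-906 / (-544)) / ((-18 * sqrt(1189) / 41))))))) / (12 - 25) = -139862 / 247 + 9211 * sqrt(1189) / 52912704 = -566.24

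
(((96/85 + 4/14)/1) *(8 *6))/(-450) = -6736/44625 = -0.15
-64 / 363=-0.18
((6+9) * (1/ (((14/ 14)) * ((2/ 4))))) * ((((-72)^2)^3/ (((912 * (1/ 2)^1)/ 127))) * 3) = 66348325601280/ 19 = 3492017136909.47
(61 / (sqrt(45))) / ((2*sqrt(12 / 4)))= 61*sqrt(15) / 90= 2.63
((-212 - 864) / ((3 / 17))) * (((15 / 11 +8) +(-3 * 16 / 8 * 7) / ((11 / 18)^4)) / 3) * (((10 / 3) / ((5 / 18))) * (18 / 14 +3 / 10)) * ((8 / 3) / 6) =23129906646368 / 4611915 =5015249.99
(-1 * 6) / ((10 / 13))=-39 / 5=-7.80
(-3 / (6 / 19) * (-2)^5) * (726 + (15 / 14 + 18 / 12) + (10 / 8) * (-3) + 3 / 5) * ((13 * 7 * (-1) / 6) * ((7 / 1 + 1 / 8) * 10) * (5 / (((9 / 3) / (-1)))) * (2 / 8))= 794360645 / 8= 99295080.62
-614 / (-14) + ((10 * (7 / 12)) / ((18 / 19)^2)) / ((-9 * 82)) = 440355859 / 10042704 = 43.85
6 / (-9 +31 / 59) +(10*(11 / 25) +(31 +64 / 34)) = 155441 / 4250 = 36.57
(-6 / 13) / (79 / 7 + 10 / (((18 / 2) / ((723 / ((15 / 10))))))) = -378 / 447863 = -0.00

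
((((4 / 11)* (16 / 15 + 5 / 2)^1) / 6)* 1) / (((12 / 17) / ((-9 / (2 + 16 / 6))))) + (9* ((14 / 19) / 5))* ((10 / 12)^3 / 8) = -347357 / 702240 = -0.49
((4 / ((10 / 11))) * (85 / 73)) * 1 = 374 / 73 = 5.12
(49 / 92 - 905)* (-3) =249633 / 92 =2713.40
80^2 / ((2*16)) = 200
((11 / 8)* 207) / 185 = 2277 / 1480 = 1.54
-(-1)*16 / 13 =16 / 13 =1.23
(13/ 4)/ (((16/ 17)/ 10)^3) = 7983625/ 2048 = 3898.25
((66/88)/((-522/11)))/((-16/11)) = 121/11136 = 0.01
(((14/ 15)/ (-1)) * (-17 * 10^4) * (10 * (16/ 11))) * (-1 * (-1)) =76160000/ 33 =2307878.79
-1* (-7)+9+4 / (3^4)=1300 / 81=16.05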